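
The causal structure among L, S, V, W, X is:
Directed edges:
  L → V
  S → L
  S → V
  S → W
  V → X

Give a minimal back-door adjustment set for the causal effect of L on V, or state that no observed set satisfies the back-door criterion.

desc(L)\{L}={V,X}; candidates ⊆ {S,W}.
size 0: {}; under {} L still reaches {S,V,W,X} ∋ V.
{S}: L⊥V given {S} in G with L→· removed — back-door holds.

L→V: minimal back-door set {S}.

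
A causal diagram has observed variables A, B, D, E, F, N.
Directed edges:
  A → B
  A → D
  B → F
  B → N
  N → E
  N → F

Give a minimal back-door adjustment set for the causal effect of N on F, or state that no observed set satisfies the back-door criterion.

desc(N)\{N}={E,F}; candidates ⊆ {A,B,D}.
size 0: {}; under {} N still reaches {A,B,D,F} ∋ F.
{B}: N⊥F given {B} in G with N→· removed — back-door holds.

N→F: minimal back-door set {B}.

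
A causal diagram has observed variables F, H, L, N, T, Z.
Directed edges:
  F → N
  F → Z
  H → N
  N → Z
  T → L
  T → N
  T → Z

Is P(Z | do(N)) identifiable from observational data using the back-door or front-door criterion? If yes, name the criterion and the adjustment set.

P(Z|do(N)): backdoor, adjust for {F, T}.

desc(N)\{N}={Z}; candidates ⊆ {F,H,L,T}.
size 0: {}; under {} N still reaches {F,H,L,T,Z} ∋ Z.
size 1: {F}, {H}, {L} …(+1); under {F} N still reaches {H,L,T,Z} ∋ Z.
{F,T}: N⊥Z given {F,T} in G with N→· removed — back-door holds.
P(Z|do(N)) = Σ_{F,T} P(Z|N,F,T)·P(F,T).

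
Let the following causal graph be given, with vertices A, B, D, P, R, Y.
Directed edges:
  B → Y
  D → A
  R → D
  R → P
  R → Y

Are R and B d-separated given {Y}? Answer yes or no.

No — R and B are d-connected given {Y}.

Bayes-Ball from R | {Y} reaches {A,B,D,P}.
B ∈ reach(R|{Y}) ⇒ R ⊥̸ B | {Y}.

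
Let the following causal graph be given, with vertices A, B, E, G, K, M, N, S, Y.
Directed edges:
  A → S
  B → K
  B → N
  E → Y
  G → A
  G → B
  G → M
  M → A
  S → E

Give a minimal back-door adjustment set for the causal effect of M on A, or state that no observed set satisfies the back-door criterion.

desc(M)\{M}={A,E,S,Y}; candidates ⊆ {B,G,K,N}.
size 0: {}; under {} M still reaches {A,B,E,G,K,N,S,Y} ∋ A.
{G}: M⊥A given {G} in G with M→· removed — back-door holds.

M→A: minimal back-door set {G}.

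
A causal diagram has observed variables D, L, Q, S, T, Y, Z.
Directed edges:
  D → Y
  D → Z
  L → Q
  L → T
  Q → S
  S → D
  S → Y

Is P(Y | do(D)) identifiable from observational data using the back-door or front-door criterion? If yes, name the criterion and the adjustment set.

desc(D)\{D}={Y,Z}; candidates ⊆ {L,Q,S,T}.
size 0: {}; under {} D still reaches {L,Q,S,T,Y} ∋ Y.
{S}: D⊥Y given {S} in G with D→· removed — back-door holds.
P(Y|do(D)) = Σ_{S} P(Y|D,S)·P(S).

P(Y|do(D)): backdoor, adjust for {S}.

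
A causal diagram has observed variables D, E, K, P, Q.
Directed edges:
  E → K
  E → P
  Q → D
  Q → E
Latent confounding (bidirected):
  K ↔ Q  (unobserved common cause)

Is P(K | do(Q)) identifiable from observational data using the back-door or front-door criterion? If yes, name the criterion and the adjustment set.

desc(Q)\{Q}={D,E,K,P}; candidates ⊆ {—}.
Q↔K: latent back-door arc(s) into Q.
size 0: {}; under {} Q still reaches {K} ∋ K.
Q↔K cannot be blocked by any observed set — no back-door set.
{E}: (i) intercepts every directed Q→K path; (ii) no back-door Q→{E}; (iii) {Q} blocks every back-door {E}→K. Front-door holds.
P(K|do(Q)) = Σ_{E} P(E|Q) Σ_{Q'} P(K|E,Q')P(Q').

P(K|do(Q)): frontdoor, adjust for {E}.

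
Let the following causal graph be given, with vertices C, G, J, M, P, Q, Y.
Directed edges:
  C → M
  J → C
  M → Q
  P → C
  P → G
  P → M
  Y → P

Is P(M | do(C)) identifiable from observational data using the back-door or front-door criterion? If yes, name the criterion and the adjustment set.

desc(C)\{C}={M,Q}; candidates ⊆ {G,J,P,Y}.
size 0: {}; under {} C still reaches {G,J,M,P,Q,Y} ∋ M.
{P}: C⊥M given {P} in G with C→· removed — back-door holds.
P(M|do(C)) = Σ_{P} P(M|C,P)·P(P).

P(M|do(C)): backdoor, adjust for {P}.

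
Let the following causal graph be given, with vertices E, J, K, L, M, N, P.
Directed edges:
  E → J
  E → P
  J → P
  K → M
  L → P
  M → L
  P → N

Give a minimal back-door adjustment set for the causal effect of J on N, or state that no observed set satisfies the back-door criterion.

desc(J)\{J}={N,P}; candidates ⊆ {E,K,L,M}.
size 0: {}; under {} J still reaches {E,N,P} ∋ N.
{E}: J⊥N given {E} in G with J→· removed — back-door holds.

J→N: minimal back-door set {E}.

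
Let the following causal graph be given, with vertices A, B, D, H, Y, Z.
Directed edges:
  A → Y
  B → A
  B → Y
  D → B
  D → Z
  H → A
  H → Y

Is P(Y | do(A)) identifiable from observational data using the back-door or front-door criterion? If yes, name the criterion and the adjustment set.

P(Y|do(A)): backdoor, adjust for {B, H}.

desc(A)\{A}={Y}; candidates ⊆ {B,D,H,Z}.
size 0: {}; under {} A still reaches {B,D,H,Y,Z} ∋ Y.
size 1: {B}, {D}, {H} …(+1); under {B} A still reaches {H,Y} ∋ Y.
{B,H}: A⊥Y given {B,H} in G with A→· removed — back-door holds.
P(Y|do(A)) = Σ_{B,H} P(Y|A,B,H)·P(B,H).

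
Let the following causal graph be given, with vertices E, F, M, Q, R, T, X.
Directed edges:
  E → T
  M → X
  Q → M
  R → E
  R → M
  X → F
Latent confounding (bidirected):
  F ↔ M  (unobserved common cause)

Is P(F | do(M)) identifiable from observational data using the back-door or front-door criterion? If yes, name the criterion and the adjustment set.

desc(M)\{M}={F,X}; candidates ⊆ {E,Q,R,T}.
M↔F: latent back-door arc(s) into M.
size 0: {}; under {} M still reaches {E,F,Q,R,T} ∋ F.
size 1: {E}, {Q}, {R} …(+1); under {E} M still reaches {F,Q,R} ∋ F.
size 2: {E,Q}, {E,R}, {E,T} …(+3); under {E,Q} M still reaches {F,R} ∋ F.
M↔F cannot be blocked by any observed set — no back-door set.
{X}: (i) intercepts every directed M→F path; (ii) no back-door M→{X}; (iii) {M} blocks every back-door {X}→F. Front-door holds.
P(F|do(M)) = Σ_{X} P(X|M) Σ_{M'} P(F|X,M')P(M').

P(F|do(M)): frontdoor, adjust for {X}.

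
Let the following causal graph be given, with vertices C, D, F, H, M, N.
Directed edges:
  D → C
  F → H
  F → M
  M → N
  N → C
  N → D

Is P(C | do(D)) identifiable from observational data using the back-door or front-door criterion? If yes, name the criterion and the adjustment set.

P(C|do(D)): backdoor, adjust for {N}.

desc(D)\{D}={C}; candidates ⊆ {F,H,M,N}.
size 0: {}; under {} D still reaches {C,F,H,M,N} ∋ C.
{N}: D⊥C given {N} in G with D→· removed — back-door holds.
P(C|do(D)) = Σ_{N} P(C|D,N)·P(N).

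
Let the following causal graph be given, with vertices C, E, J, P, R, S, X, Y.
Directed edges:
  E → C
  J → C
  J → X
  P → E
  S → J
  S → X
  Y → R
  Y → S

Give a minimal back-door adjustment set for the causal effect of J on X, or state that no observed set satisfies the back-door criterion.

J→X: minimal back-door set {S}.

desc(J)\{J}={C,X}; candidates ⊆ {E,P,R,S,Y}.
size 0: {}; under {} J still reaches {R,S,X,Y} ∋ X.
{S}: J⊥X given {S} in G with J→· removed — back-door holds.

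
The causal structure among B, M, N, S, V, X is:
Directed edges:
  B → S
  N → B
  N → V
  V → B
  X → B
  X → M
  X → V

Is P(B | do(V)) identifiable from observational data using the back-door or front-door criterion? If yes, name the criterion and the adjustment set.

P(B|do(V)): backdoor, adjust for {N, X}.

desc(V)\{V}={B,S}; candidates ⊆ {M,N,X}.
size 0: {}; under {} V still reaches {B,M,N,S,X} ∋ B.
size 1: {M}, {N}, {X}; under {M} V still reaches {B,N,S,X} ∋ B.
{N,X}: V⊥B given {N,X} in G with V→· removed — back-door holds.
P(B|do(V)) = Σ_{N,X} P(B|V,N,X)·P(N,X).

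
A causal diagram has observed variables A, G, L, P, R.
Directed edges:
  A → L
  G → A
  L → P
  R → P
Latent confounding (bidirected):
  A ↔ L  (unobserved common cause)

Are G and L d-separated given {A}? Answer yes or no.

No — G and L are d-connected given {A}.

Bayes-Ball from G | {A} reaches {L,P}.
L ∈ reach(G|{A}) ⇒ G ⊥̸ L | {A}.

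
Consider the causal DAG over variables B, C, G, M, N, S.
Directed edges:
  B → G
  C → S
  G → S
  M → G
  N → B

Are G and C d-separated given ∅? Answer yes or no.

Bayes-Ball from G | ∅ reaches {B,M,N,S}.
C ∉ reach(G|∅) ⇒ G ⊥ C | ∅.

Yes — G ⊥ C | ∅.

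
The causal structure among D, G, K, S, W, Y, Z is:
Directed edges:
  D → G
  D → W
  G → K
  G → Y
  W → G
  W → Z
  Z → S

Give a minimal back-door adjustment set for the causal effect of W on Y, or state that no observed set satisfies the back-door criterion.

W→Y: minimal back-door set {D}.

desc(W)\{W}={G,K,S,Y,Z}; candidates ⊆ {D}.
size 0: {}; under {} W still reaches {D,G,K,Y} ∋ Y.
{D}: W⊥Y given {D} in G with W→· removed — back-door holds.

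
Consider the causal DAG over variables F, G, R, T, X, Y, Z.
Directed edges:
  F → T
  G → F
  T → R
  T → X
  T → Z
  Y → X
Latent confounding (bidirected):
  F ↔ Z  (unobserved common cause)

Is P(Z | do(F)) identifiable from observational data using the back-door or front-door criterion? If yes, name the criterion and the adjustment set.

P(Z|do(F)): frontdoor, adjust for {T}.

desc(F)\{F}={R,T,X,Z}; candidates ⊆ {G,Y}.
F↔Z: latent back-door arc(s) into F.
size 0: {}; under {} F still reaches {G,Z} ∋ Z.
size 1: {G}, {Y}; under {G} F still reaches {Z} ∋ Z.
size 2: {G,Y}; under {G,Y} F still reaches {Z} ∋ Z.
F↔Z cannot be blocked by any observed set — no back-door set.
{T}: (i) intercepts every directed F→Z path; (ii) no back-door F→{T}; (iii) {F} blocks every back-door {T}→Z. Front-door holds.
P(Z|do(F)) = Σ_{T} P(T|F) Σ_{F'} P(Z|T,F')P(F').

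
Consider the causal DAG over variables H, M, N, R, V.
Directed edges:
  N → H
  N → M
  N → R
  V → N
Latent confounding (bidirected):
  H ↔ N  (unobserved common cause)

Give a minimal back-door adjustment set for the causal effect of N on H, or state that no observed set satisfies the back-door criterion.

N→H: no observed back-door set.

desc(N)\{N}={H,M,R}; candidates ⊆ {V}.
N↔H: latent back-door arc(s) into N.
size 0: {}; under {} N still reaches {H,V} ∋ H.
size 1: {V}; under {V} N still reaches {H} ∋ H.
N↔H cannot be blocked by any observed set — no back-door set.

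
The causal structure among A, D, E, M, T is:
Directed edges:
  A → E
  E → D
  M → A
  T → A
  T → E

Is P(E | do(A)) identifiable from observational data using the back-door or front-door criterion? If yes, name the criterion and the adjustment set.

desc(A)\{A}={D,E}; candidates ⊆ {M,T}.
size 0: {}; under {} A still reaches {D,E,M,T} ∋ E.
{T}: A⊥E given {T} in G with A→· removed — back-door holds.
P(E|do(A)) = Σ_{T} P(E|A,T)·P(T).

P(E|do(A)): backdoor, adjust for {T}.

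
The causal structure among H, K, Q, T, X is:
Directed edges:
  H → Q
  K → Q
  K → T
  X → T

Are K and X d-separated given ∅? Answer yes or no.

Yes — K ⊥ X | ∅.

Bayes-Ball from K | ∅ reaches {Q,T}.
X ∉ reach(K|∅) ⇒ K ⊥ X | ∅.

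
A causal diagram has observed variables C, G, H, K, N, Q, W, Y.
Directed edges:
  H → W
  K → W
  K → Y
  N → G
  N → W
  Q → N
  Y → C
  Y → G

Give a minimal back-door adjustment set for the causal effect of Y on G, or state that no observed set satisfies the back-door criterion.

desc(Y)\{Y}={C,G}; candidates ⊆ {H,K,N,Q,W}.
∅: Y⊥G given ∅ in G with Y→· removed — back-door holds.

Y→G: minimal back-door set ∅.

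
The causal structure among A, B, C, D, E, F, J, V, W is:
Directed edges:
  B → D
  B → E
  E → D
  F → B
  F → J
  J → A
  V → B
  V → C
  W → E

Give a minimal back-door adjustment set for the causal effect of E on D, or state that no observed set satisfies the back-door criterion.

E→D: minimal back-door set {B}.

desc(E)\{E}={D}; candidates ⊆ {A,B,C,F,J,V,W}.
size 0: {}; under {} E still reaches {A,B,C,D,F,J,V,W} ∋ D.
{B}: E⊥D given {B} in G with E→· removed — back-door holds.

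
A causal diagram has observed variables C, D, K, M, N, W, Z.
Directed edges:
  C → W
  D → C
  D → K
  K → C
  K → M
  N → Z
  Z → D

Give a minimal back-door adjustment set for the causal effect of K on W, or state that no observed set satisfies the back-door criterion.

desc(K)\{K}={C,M,W}; candidates ⊆ {D,N,Z}.
size 0: {}; under {} K still reaches {C,D,N,W,Z} ∋ W.
{D}: K⊥W given {D} in G with K→· removed — back-door holds.

K→W: minimal back-door set {D}.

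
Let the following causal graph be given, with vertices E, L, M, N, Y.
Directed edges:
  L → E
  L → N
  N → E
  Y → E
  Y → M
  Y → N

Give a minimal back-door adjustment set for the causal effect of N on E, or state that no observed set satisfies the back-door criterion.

desc(N)\{N}={E}; candidates ⊆ {L,M,Y}.
size 0: {}; under {} N still reaches {E,L,M,Y} ∋ E.
size 1: {L}, {M}, {Y}; under {L} N still reaches {E,M,Y} ∋ E.
{L,Y}: N⊥E given {L,Y} in G with N→· removed — back-door holds.

N→E: minimal back-door set {L, Y}.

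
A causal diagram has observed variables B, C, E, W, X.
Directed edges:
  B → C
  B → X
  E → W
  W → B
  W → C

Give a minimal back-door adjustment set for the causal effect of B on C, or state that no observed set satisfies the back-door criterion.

B→C: minimal back-door set {W}.

desc(B)\{B}={C,X}; candidates ⊆ {E,W}.
size 0: {}; under {} B still reaches {C,E,W} ∋ C.
{W}: B⊥C given {W} in G with B→· removed — back-door holds.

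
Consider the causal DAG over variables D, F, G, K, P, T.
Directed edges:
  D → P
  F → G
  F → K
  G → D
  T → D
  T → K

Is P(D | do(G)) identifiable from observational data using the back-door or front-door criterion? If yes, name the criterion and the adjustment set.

desc(G)\{G}={D,P}; candidates ⊆ {F,K,T}.
∅: G⊥D given ∅ in G with G→· removed — back-door holds.
P(D|do(G)) = P(D|G) — no adjustment needed.

P(D|do(G)): backdoor, adjust for ∅.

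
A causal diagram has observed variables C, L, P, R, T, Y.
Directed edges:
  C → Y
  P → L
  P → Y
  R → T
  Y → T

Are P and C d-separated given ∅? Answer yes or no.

Yes — P ⊥ C | ∅.

Bayes-Ball from P | ∅ reaches {L,T,Y}.
C ∉ reach(P|∅) ⇒ P ⊥ C | ∅.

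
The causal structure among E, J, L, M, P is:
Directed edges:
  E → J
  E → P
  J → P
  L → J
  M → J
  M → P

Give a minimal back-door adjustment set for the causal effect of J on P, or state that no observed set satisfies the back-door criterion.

J→P: minimal back-door set {E, M}.

desc(J)\{J}={P}; candidates ⊆ {E,L,M}.
size 0: {}; under {} J still reaches {E,L,M,P} ∋ P.
size 1: {E}, {L}, {M}; under {E} J still reaches {L,M,P} ∋ P.
{E,M}: J⊥P given {E,M} in G with J→· removed — back-door holds.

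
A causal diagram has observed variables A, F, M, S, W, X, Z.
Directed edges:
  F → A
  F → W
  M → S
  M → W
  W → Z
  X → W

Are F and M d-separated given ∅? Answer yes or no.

Yes — F ⊥ M | ∅.

Bayes-Ball from F | ∅ reaches {A,W,Z}.
M ∉ reach(F|∅) ⇒ F ⊥ M | ∅.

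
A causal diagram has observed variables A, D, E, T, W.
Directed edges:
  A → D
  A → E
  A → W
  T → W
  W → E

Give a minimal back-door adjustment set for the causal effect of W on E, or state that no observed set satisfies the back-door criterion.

desc(W)\{W}={E}; candidates ⊆ {A,D,T}.
size 0: {}; under {} W still reaches {A,D,E,T} ∋ E.
{A}: W⊥E given {A} in G with W→· removed — back-door holds.

W→E: minimal back-door set {A}.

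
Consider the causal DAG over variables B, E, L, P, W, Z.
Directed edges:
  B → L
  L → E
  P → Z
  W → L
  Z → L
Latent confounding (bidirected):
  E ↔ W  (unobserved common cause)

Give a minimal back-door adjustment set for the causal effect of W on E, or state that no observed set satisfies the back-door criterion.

desc(W)\{W}={E,L}; candidates ⊆ {B,P,Z}.
W↔E: latent back-door arc(s) into W.
size 0: {}; under {} W still reaches {E} ∋ E.
size 1: {B}, {P}, {Z}; under {B} W still reaches {E} ∋ E.
size 2: {B,P}, {B,Z}, {P,Z}; under {B,P} W still reaches {E} ∋ E.
W↔E cannot be blocked by any observed set — no back-door set.

W→E: no observed back-door set.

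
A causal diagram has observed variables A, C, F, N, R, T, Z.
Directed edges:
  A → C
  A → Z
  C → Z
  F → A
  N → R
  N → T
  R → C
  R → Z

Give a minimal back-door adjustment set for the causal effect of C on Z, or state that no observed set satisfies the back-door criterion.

desc(C)\{C}={Z}; candidates ⊆ {A,F,N,R,T}.
size 0: {}; under {} C still reaches {A,F,N,R,T,Z} ∋ Z.
size 1: {A}, {F}, {N} …(+2); under {A} C still reaches {N,R,T,Z} ∋ Z.
{A,R}: C⊥Z given {A,R} in G with C→· removed — back-door holds.

C→Z: minimal back-door set {A, R}.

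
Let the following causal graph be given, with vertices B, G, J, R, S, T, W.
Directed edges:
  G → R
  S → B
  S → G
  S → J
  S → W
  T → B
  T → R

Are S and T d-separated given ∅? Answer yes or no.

Yes — S ⊥ T | ∅.

Bayes-Ball from S | ∅ reaches {B,G,J,R,W}.
T ∉ reach(S|∅) ⇒ S ⊥ T | ∅.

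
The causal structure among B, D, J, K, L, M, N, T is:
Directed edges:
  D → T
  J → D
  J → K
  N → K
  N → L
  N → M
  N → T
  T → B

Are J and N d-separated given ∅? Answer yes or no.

Bayes-Ball from J | ∅ reaches {B,D,K,T}.
N ∉ reach(J|∅) ⇒ J ⊥ N | ∅.

Yes — J ⊥ N | ∅.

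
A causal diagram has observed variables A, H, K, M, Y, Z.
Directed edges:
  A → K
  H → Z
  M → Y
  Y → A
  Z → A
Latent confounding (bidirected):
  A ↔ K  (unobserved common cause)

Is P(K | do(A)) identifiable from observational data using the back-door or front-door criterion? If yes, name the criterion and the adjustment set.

desc(A)\{A}={K}; candidates ⊆ {H,M,Y,Z}.
A↔K: latent back-door arc(s) into A.
size 0: {}; under {} A still reaches {H,K,M,Y,Z} ∋ K.
size 1: {H}, {M}, {Y} …(+1); under {H} A still reaches {K,M,Y,Z} ∋ K.
size 2: {H,M}, {H,Y}, {H,Z} …(+3); under {H,M} A still reaches {K,Y,Z} ∋ K.
A↔K cannot be blocked by any observed set — no back-door set.
No mediator lies on a directed A→…→K path.
Neither criterion identifies P(K|do(A)) in this graph.

P(K|do(A)): not identifiable (no BD/FD set).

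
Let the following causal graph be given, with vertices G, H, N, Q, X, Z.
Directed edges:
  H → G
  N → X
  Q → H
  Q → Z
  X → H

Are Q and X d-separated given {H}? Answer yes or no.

No — Q and X are d-connected given {H}.

Bayes-Ball from Q | {H} reaches {N,X,Z}.
X ∈ reach(Q|{H}) ⇒ Q ⊥̸ X | {H}.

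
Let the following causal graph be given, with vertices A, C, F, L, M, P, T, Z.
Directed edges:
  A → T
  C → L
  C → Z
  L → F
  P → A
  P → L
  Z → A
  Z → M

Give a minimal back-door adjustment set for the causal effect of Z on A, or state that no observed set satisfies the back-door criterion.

desc(Z)\{Z}={A,M,T}; candidates ⊆ {C,F,L,P}.
∅: Z⊥A given ∅ in G with Z→· removed — back-door holds.

Z→A: minimal back-door set ∅.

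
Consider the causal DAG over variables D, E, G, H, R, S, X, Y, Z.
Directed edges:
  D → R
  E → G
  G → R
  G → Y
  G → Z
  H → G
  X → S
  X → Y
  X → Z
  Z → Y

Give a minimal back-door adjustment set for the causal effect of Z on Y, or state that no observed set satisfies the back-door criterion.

desc(Z)\{Z}={Y}; candidates ⊆ {D,E,G,H,R,S,X}.
size 0: {}; under {} Z still reaches {E,G,H,R,S,X,Y} ∋ Y.
size 1: {D}, {E}, {G} …(+4); under {D} Z still reaches {E,G,H,R,S,X,Y} ∋ Y.
{G,X}: Z⊥Y given {G,X} in G with Z→· removed — back-door holds.

Z→Y: minimal back-door set {G, X}.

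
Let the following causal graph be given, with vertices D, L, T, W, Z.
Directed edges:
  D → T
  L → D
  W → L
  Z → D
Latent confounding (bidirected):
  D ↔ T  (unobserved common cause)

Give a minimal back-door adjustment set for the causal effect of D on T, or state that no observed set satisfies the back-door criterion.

D→T: no observed back-door set.

desc(D)\{D}={T}; candidates ⊆ {L,W,Z}.
D↔T: latent back-door arc(s) into D.
size 0: {}; under {} D still reaches {L,T,W,Z} ∋ T.
size 1: {L}, {W}, {Z}; under {L} D still reaches {T,Z} ∋ T.
size 2: {L,W}, {L,Z}, {W,Z}; under {L,W} D still reaches {T,Z} ∋ T.
D↔T cannot be blocked by any observed set — no back-door set.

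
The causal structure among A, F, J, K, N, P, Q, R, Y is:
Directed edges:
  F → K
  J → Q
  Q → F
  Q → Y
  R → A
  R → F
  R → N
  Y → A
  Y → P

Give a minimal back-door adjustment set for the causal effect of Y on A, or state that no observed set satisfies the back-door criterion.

desc(Y)\{Y}={A,P}; candidates ⊆ {F,J,K,N,Q,R}.
∅: Y⊥A given ∅ in G with Y→· removed — back-door holds.

Y→A: minimal back-door set ∅.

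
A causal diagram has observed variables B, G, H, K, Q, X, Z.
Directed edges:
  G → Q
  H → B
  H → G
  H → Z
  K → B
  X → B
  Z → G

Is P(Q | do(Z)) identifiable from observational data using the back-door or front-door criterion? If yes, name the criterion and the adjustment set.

desc(Z)\{Z}={G,Q}; candidates ⊆ {B,H,K,X}.
size 0: {}; under {} Z still reaches {B,G,H,Q} ∋ Q.
{H}: Z⊥Q given {H} in G with Z→· removed — back-door holds.
P(Q|do(Z)) = Σ_{H} P(Q|Z,H)·P(H).

P(Q|do(Z)): backdoor, adjust for {H}.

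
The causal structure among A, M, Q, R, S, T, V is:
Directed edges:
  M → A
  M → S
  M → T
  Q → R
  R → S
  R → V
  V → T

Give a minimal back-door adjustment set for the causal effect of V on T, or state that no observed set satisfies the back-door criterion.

desc(V)\{V}={T}; candidates ⊆ {A,M,Q,R,S}.
∅: V⊥T given ∅ in G with V→· removed — back-door holds.

V→T: minimal back-door set ∅.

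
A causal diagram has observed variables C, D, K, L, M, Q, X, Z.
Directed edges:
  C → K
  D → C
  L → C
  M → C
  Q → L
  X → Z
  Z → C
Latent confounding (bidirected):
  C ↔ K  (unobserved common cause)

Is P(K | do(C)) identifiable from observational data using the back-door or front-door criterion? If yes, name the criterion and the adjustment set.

P(K|do(C)): not identifiable (no BD/FD set).

desc(C)\{C}={K}; candidates ⊆ {D,L,M,Q,X,Z}.
C↔K: latent back-door arc(s) into C.
size 0: {}; under {} C still reaches {D,K,L,M,Q,X,Z} ∋ K.
size 1: {D}, {L}, {M} …(+3); under {D} C still reaches {K,L,M,Q,X,Z} ∋ K.
size 2: {D,L}, {D,M}, {D,Q} …(+12); under {D,L} C still reaches {K,M,X,Z} ∋ K.
C↔K cannot be blocked by any observed set — no back-door set.
No mediator lies on a directed C→…→K path.
Neither criterion identifies P(K|do(C)) in this graph.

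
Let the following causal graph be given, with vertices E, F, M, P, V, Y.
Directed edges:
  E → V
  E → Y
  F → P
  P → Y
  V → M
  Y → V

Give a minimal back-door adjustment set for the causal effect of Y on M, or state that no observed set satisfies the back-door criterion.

Y→M: minimal back-door set {E}.

desc(Y)\{Y}={M,V}; candidates ⊆ {E,F,P}.
size 0: {}; under {} Y still reaches {E,F,M,P,V} ∋ M.
{E}: Y⊥M given {E} in G with Y→· removed — back-door holds.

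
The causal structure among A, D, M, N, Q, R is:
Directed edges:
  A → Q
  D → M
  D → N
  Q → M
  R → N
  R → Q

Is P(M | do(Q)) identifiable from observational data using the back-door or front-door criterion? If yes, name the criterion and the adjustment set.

P(M|do(Q)): backdoor, adjust for ∅.

desc(Q)\{Q}={M}; candidates ⊆ {A,D,N,R}.
∅: Q⊥M given ∅ in G with Q→· removed — back-door holds.
P(M|do(Q)) = P(M|Q) — no adjustment needed.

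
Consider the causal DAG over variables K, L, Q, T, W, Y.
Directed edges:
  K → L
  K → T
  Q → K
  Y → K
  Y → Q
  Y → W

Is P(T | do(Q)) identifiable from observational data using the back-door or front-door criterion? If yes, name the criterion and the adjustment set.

P(T|do(Q)): backdoor, adjust for {Y}.

desc(Q)\{Q}={K,L,T}; candidates ⊆ {W,Y}.
size 0: {}; under {} Q still reaches {K,L,T,W,Y} ∋ T.
{Y}: Q⊥T given {Y} in G with Q→· removed — back-door holds.
P(T|do(Q)) = Σ_{Y} P(T|Q,Y)·P(Y).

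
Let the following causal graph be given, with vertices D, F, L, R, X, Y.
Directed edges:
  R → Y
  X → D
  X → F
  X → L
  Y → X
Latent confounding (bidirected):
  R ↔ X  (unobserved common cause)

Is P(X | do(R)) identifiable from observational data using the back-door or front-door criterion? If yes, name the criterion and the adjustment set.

desc(R)\{R}={D,F,L,X,Y}; candidates ⊆ {—}.
R↔X: latent back-door arc(s) into R.
size 0: {}; under {} R still reaches {D,F,L,X} ∋ X.
R↔X cannot be blocked by any observed set — no back-door set.
{Y}: (i) intercepts every directed R→X path; (ii) no back-door R→{Y}; (iii) {R} blocks every back-door {Y}→X. Front-door holds.
P(X|do(R)) = Σ_{Y} P(Y|R) Σ_{R'} P(X|Y,R')P(R').

P(X|do(R)): frontdoor, adjust for {Y}.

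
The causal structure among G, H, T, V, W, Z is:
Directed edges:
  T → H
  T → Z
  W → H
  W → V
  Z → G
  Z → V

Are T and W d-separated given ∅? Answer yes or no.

Yes — T ⊥ W | ∅.

Bayes-Ball from T | ∅ reaches {G,H,V,Z}.
W ∉ reach(T|∅) ⇒ T ⊥ W | ∅.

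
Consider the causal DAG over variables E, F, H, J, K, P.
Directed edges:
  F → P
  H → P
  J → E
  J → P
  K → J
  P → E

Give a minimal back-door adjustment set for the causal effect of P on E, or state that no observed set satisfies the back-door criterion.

P→E: minimal back-door set {J}.

desc(P)\{P}={E}; candidates ⊆ {F,H,J,K}.
size 0: {}; under {} P still reaches {E,F,H,J,K} ∋ E.
{J}: P⊥E given {J} in G with P→· removed — back-door holds.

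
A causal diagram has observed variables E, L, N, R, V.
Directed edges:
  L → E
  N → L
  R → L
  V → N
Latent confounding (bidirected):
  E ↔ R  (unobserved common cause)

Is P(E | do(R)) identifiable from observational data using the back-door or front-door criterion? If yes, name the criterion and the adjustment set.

desc(R)\{R}={E,L}; candidates ⊆ {N,V}.
R↔E: latent back-door arc(s) into R.
size 0: {}; under {} R still reaches {E} ∋ E.
size 1: {N}, {V}; under {N} R still reaches {E} ∋ E.
size 2: {N,V}; under {N,V} R still reaches {E} ∋ E.
R↔E cannot be blocked by any observed set — no back-door set.
{L}: (i) intercepts every directed R→E path; (ii) no back-door R→{L}; (iii) {R} blocks every back-door {L}→E. Front-door holds.
P(E|do(R)) = Σ_{L} P(L|R) Σ_{R'} P(E|L,R')P(R').

P(E|do(R)): frontdoor, adjust for {L}.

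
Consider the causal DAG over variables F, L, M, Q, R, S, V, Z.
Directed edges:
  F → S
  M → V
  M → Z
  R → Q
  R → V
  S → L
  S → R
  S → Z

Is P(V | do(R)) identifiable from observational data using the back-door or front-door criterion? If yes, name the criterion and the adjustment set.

P(V|do(R)): backdoor, adjust for ∅.

desc(R)\{R}={Q,V}; candidates ⊆ {F,L,M,S,Z}.
∅: R⊥V given ∅ in G with R→· removed — back-door holds.
P(V|do(R)) = P(V|R) — no adjustment needed.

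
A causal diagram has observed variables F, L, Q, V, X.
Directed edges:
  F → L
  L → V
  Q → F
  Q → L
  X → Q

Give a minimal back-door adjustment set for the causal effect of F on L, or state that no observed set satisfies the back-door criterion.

F→L: minimal back-door set {Q}.

desc(F)\{F}={L,V}; candidates ⊆ {Q,X}.
size 0: {}; under {} F still reaches {L,Q,V,X} ∋ L.
{Q}: F⊥L given {Q} in G with F→· removed — back-door holds.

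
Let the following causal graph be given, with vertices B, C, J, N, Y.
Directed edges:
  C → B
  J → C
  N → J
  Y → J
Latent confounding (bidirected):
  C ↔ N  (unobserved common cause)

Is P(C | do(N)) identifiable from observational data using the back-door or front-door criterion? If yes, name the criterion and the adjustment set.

desc(N)\{N}={B,C,J}; candidates ⊆ {Y}.
N↔C: latent back-door arc(s) into N.
size 0: {}; under {} N still reaches {B,C} ∋ C.
size 1: {Y}; under {Y} N still reaches {B,C} ∋ C.
N↔C cannot be blocked by any observed set — no back-door set.
{J}: (i) intercepts every directed N→C path; (ii) no back-door N→{J}; (iii) {N} blocks every back-door {J}→C. Front-door holds.
P(C|do(N)) = Σ_{J} P(J|N) Σ_{N'} P(C|J,N')P(N').

P(C|do(N)): frontdoor, adjust for {J}.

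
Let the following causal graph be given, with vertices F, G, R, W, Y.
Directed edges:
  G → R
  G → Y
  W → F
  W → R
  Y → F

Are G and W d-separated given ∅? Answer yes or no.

Bayes-Ball from G | ∅ reaches {F,R,Y}.
W ∉ reach(G|∅) ⇒ G ⊥ W | ∅.

Yes — G ⊥ W | ∅.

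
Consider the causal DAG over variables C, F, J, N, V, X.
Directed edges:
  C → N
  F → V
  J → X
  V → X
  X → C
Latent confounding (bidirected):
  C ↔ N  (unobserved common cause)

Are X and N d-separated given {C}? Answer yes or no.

No — X and N are d-connected given {C}.

Bayes-Ball from X | {C} reaches {F,J,N,V}.
N ∈ reach(X|{C}) ⇒ X ⊥̸ N | {C}.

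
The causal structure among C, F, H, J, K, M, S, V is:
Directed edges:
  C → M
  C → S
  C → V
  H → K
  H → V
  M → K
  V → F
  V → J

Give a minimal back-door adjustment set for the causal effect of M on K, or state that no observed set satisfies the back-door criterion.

M→K: minimal back-door set ∅.

desc(M)\{M}={K}; candidates ⊆ {C,F,H,J,S,V}.
∅: M⊥K given ∅ in G with M→· removed — back-door holds.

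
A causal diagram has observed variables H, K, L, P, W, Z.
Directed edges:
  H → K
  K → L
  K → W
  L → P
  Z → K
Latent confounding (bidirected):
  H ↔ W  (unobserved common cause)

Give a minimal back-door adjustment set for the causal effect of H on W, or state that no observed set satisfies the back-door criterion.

H→W: no observed back-door set.

desc(H)\{H}={K,L,P,W}; candidates ⊆ {Z}.
H↔W: latent back-door arc(s) into H.
size 0: {}; under {} H still reaches {W} ∋ W.
size 1: {Z}; under {Z} H still reaches {W} ∋ W.
H↔W cannot be blocked by any observed set — no back-door set.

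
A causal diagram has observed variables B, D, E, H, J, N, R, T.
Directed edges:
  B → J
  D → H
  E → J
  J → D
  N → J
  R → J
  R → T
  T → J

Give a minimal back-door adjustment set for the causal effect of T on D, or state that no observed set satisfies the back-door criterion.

T→D: minimal back-door set {R}.

desc(T)\{T}={D,H,J}; candidates ⊆ {B,E,N,R}.
size 0: {}; under {} T still reaches {D,H,J,R} ∋ D.
{R}: T⊥D given {R} in G with T→· removed — back-door holds.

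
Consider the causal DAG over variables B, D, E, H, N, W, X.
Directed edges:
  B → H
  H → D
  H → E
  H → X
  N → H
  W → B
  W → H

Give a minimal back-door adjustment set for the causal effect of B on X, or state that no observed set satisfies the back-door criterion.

B→X: minimal back-door set {W}.

desc(B)\{B}={D,E,H,X}; candidates ⊆ {N,W}.
size 0: {}; under {} B still reaches {D,E,H,W,X} ∋ X.
{W}: B⊥X given {W} in G with B→· removed — back-door holds.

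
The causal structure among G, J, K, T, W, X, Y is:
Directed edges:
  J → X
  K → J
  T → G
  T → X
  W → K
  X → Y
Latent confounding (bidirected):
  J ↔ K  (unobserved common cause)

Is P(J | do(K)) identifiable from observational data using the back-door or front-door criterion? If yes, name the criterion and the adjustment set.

P(J|do(K)): not identifiable (no BD/FD set).

desc(K)\{K}={J,X,Y}; candidates ⊆ {G,T,W}.
K↔J: latent back-door arc(s) into K.
size 0: {}; under {} K still reaches {J,W,X,Y} ∋ J.
size 1: {G}, {T}, {W}; under {G} K still reaches {J,W,X,Y} ∋ J.
size 2: {G,T}, {G,W}, {T,W}; under {G,T} K still reaches {J,W,X,Y} ∋ J.
K↔J cannot be blocked by any observed set — no back-door set.
No mediator lies on a directed K→…→J path.
Neither criterion identifies P(J|do(K)) in this graph.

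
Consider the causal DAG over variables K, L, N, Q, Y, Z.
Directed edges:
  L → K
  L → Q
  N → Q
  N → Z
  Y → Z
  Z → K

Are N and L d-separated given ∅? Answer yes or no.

Bayes-Ball from N | ∅ reaches {K,Q,Z}.
L ∉ reach(N|∅) ⇒ N ⊥ L | ∅.

Yes — N ⊥ L | ∅.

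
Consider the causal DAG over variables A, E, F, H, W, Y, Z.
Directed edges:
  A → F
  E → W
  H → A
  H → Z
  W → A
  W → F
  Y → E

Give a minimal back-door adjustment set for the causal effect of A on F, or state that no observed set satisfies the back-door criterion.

A→F: minimal back-door set {W}.

desc(A)\{A}={F}; candidates ⊆ {E,H,W,Y,Z}.
size 0: {}; under {} A still reaches {E,F,H,W,Y,Z} ∋ F.
{W}: A⊥F given {W} in G with A→· removed — back-door holds.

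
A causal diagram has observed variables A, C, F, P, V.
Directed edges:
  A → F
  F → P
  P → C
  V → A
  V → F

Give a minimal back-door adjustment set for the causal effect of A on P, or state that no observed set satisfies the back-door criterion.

A→P: minimal back-door set {V}.

desc(A)\{A}={C,F,P}; candidates ⊆ {V}.
size 0: {}; under {} A still reaches {C,F,P,V} ∋ P.
{V}: A⊥P given {V} in G with A→· removed — back-door holds.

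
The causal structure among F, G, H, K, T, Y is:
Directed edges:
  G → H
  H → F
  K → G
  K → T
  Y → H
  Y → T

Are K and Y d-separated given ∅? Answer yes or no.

Bayes-Ball from K | ∅ reaches {F,G,H,T}.
Y ∉ reach(K|∅) ⇒ K ⊥ Y | ∅.

Yes — K ⊥ Y | ∅.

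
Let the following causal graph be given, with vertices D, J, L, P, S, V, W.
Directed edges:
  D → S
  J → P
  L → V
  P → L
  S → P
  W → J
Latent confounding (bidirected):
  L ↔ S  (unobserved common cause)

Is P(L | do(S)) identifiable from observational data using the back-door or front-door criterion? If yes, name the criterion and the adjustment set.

P(L|do(S)): frontdoor, adjust for {P}.

desc(S)\{S}={L,P,V}; candidates ⊆ {D,J,W}.
S↔L: latent back-door arc(s) into S.
size 0: {}; under {} S still reaches {D,L,V} ∋ L.
size 1: {D}, {J}, {W}; under {D} S still reaches {L,V} ∋ L.
size 2: {D,J}, {D,W}, {J,W}; under {D,J} S still reaches {L,V} ∋ L.
S↔L cannot be blocked by any observed set — no back-door set.
{P}: (i) intercepts every directed S→L path; (ii) no back-door S→{P}; (iii) {S} blocks every back-door {P}→L. Front-door holds.
P(L|do(S)) = Σ_{P} P(P|S) Σ_{S'} P(L|P,S')P(S').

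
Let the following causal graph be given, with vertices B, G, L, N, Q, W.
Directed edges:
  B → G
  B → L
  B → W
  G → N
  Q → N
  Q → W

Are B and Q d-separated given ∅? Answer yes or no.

Bayes-Ball from B | ∅ reaches {G,L,N,W}.
Q ∉ reach(B|∅) ⇒ B ⊥ Q | ∅.

Yes — B ⊥ Q | ∅.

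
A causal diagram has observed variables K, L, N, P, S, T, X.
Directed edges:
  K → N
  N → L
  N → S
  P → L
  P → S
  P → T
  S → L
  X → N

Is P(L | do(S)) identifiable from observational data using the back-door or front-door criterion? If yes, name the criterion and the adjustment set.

P(L|do(S)): backdoor, adjust for {N, P}.

desc(S)\{S}={L}; candidates ⊆ {K,N,P,T,X}.
size 0: {}; under {} S still reaches {K,L,N,P,T,X} ∋ L.
size 1: {K}, {N}, {P} …(+2); under {K} S still reaches {L,N,P,T,X} ∋ L.
{N,P}: S⊥L given {N,P} in G with S→· removed — back-door holds.
P(L|do(S)) = Σ_{N,P} P(L|S,N,P)·P(N,P).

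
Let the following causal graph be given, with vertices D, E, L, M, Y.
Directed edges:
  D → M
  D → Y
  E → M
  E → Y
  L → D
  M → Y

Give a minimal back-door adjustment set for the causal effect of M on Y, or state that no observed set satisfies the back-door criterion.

desc(M)\{M}={Y}; candidates ⊆ {D,E,L}.
size 0: {}; under {} M still reaches {D,E,L,Y} ∋ Y.
size 1: {D}, {E}, {L}; under {D} M still reaches {E,Y} ∋ Y.
{D,E}: M⊥Y given {D,E} in G with M→· removed — back-door holds.

M→Y: minimal back-door set {D, E}.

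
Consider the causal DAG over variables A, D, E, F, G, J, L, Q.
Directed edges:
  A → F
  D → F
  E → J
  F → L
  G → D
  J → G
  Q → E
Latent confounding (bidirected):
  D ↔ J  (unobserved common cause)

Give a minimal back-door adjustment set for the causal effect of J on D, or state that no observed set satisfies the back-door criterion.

desc(J)\{J}={D,F,G,L}; candidates ⊆ {A,E,Q}.
J↔D: latent back-door arc(s) into J.
size 0: {}; under {} J still reaches {D,E,F,L,Q} ∋ D.
size 1: {A}, {E}, {Q}; under {A} J still reaches {D,E,F,L,Q} ∋ D.
size 2: {A,E}, {A,Q}, {E,Q}; under {A,E} J still reaches {D,F,L} ∋ D.
J↔D cannot be blocked by any observed set — no back-door set.

J→D: no observed back-door set.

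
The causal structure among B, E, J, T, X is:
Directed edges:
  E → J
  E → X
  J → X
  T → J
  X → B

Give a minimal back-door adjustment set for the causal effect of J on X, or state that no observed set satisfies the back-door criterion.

desc(J)\{J}={B,X}; candidates ⊆ {E,T}.
size 0: {}; under {} J still reaches {B,E,T,X} ∋ X.
{E}: J⊥X given {E} in G with J→· removed — back-door holds.

J→X: minimal back-door set {E}.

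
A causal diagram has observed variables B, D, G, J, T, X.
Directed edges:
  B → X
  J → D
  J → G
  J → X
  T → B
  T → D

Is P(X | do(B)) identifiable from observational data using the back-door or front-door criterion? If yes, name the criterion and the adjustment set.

desc(B)\{B}={X}; candidates ⊆ {D,G,J,T}.
∅: B⊥X given ∅ in G with B→· removed — back-door holds.
P(X|do(B)) = P(X|B) — no adjustment needed.

P(X|do(B)): backdoor, adjust for ∅.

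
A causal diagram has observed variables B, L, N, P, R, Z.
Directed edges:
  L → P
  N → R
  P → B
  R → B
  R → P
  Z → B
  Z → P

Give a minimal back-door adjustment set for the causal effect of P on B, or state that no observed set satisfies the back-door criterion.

desc(P)\{P}={B}; candidates ⊆ {L,N,R,Z}.
size 0: {}; under {} P still reaches {B,L,N,R,Z} ∋ B.
size 1: {L}, {N}, {R} …(+1); under {L} P still reaches {B,N,R,Z} ∋ B.
{R,Z}: P⊥B given {R,Z} in G with P→· removed — back-door holds.

P→B: minimal back-door set {R, Z}.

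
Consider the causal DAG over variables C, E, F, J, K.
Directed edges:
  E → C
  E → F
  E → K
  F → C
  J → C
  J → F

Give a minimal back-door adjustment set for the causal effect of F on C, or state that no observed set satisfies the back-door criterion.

desc(F)\{F}={C}; candidates ⊆ {E,J,K}.
size 0: {}; under {} F still reaches {C,E,J,K} ∋ C.
size 1: {E}, {J}, {K}; under {E} F still reaches {C,J} ∋ C.
{E,J}: F⊥C given {E,J} in G with F→· removed — back-door holds.

F→C: minimal back-door set {E, J}.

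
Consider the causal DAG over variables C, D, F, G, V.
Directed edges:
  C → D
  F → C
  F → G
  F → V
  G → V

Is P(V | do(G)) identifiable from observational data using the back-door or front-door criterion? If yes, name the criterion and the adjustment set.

desc(G)\{G}={V}; candidates ⊆ {C,D,F}.
size 0: {}; under {} G still reaches {C,D,F,V} ∋ V.
{F}: G⊥V given {F} in G with G→· removed — back-door holds.
P(V|do(G)) = Σ_{F} P(V|G,F)·P(F).

P(V|do(G)): backdoor, adjust for {F}.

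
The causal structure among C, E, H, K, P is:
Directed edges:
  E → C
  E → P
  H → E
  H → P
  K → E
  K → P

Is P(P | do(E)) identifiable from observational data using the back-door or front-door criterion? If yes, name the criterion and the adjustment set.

P(P|do(E)): backdoor, adjust for {H, K}.

desc(E)\{E}={C,P}; candidates ⊆ {H,K}.
size 0: {}; under {} E still reaches {H,K,P} ∋ P.
size 1: {H}, {K}; under {H} E still reaches {K,P} ∋ P.
{H,K}: E⊥P given {H,K} in G with E→· removed — back-door holds.
P(P|do(E)) = Σ_{H,K} P(P|E,H,K)·P(H,K).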